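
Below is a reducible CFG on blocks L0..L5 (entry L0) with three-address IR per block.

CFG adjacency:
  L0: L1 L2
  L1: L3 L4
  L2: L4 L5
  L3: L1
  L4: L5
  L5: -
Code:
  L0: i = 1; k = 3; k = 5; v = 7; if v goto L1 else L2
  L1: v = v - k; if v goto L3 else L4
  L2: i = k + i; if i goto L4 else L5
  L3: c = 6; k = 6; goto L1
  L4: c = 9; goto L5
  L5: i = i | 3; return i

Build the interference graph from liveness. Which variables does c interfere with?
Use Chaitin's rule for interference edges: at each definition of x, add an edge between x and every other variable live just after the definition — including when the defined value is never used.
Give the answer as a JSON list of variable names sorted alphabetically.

def/use:
  L0 def {i,k,v} use ∅
  L1 def {v} use {k,v}
  L2 def {i} use {i,k}
  L3 def {c,k} use ∅
  L4 def {c} use ∅
  L5 def {i} use {i}

Liveness:
  L0: in=∅ out={i,k,v}
  L1: in={i,k,v} out={i,v}
  L2: in={i,k} out={i}
  L3: in={i,v} out={i,k,v}
  L4: in={i} out={i}
  L5: in={i} out=∅

Interfere edges:
  c↔{i,v}
  i↔{c,k,v}
  k↔{i,v}
  v↔{c,i,k}

N(c) = ["i", "v"]

Answer: ["i", "v"]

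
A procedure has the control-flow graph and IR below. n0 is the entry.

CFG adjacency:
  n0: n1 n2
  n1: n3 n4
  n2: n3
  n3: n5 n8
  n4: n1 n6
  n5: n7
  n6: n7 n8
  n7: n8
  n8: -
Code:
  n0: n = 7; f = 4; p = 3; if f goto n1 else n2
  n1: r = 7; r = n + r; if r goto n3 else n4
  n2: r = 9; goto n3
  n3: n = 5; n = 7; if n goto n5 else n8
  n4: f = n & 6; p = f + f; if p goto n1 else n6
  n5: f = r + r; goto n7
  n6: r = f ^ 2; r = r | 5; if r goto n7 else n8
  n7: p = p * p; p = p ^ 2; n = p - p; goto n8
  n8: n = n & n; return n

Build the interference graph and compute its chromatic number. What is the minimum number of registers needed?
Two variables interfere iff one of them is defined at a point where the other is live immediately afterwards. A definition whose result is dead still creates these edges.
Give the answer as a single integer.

Answer: 3

Derivation:
Per-block:
  n0: def={f,n,p} ue=∅
  n1: def={r} ue={n}
  n2: def={r} ue=∅
  n3: def={n} ue=∅
  n4: def={f,p} ue={n}
  n5: def={f} ue={r}
  n6: def={r} ue={f}
  n7: def={n,p} ue={p}
  n8: def={n} ue={n}

Liveness:
  n0: in=∅ out={n,p}
  n1: in={n,p} out={n,p,r}
  n2: in={p} out={p,r}
  n3: in={p,r} out={n,p,r}
  n4: in={n} out={f,n,p}
  n5: in={p,r} out={p}
  n6: in={f,n,p} out={n,p}
  n7: in={p} out={n}
  n8: in={n} out=∅

Interfere edges:
  f: {n,p}
  n: {f,p,r}
  p: {f,n,r}
  r: {n,p}

Registers:
  {f,n,p} pairwise interfere (3-clique) ⇒ χ ≥ 3
  3-colouring: R0={n}  R1={p}  R2={f,r}
  χ = 3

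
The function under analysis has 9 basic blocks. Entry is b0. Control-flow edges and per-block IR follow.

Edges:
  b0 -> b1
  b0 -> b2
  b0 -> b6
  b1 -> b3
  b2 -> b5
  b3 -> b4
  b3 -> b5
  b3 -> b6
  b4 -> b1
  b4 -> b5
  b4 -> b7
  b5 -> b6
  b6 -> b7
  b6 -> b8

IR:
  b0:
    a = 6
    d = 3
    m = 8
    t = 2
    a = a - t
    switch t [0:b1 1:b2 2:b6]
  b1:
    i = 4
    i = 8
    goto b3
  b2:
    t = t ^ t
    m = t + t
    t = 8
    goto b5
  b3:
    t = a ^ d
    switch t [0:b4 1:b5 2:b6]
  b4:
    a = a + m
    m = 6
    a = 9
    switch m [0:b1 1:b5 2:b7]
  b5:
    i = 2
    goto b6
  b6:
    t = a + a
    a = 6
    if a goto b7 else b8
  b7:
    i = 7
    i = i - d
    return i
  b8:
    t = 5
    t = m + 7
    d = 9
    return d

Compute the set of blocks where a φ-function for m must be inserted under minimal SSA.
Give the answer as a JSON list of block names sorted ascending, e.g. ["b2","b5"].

Answer: ["b1", "b5", "b6", "b7"]

Derivation:
idom tree: b1←b0 b2←b0 b3←b1 b4←b3 b5←b0 b6←b0 b7←b0 b8←b6
Dom at joins:
  b1: preds {b0,b4}: {b0} ∩ {b0,b1,b3,b4} = {b0}; idom=b0
  b5: preds {b2,b3,b4}: {b0,b2} ∩ {b0,b1,b3} ∩ {b0,b1,b3,b4} = {b0}; idom=b0
  b6: preds {b0,b3,b5}: {b0} ∩ {b0,b1,b3} ∩ {b0,b5} = {b0}; idom=b0
  b7: preds {b4,b6}: {b0,b1,b3,b4} ∩ {b0,b6} = {b0}; idom=b0

DF derivation:
  b1←b0: walk · to b0
  b1←b4: walk b4→b3→b1 to b0
  b5←b2: walk b2 to b0
  b5←b3: walk b3→b1 to b0
  b5←b4: walk b4→b3→b1 to b0
  b6←b0: walk · to b0
  b6←b3: walk b3→b1 to b0
  b6←b5: walk b5 to b0
  b7←b4: walk b4→b3→b1 to b0
  b7←b6: walk b6 to b0
  DF(b0)=∅
  DF(b1)={b1,b5,b6,b7}
  DF(b2)={b5}
  DF(b3)={b1,b5,b6,b7}
  DF(b4)={b1,b5,b7}
  DF(b5)={b6}
  DF(b6)={b7}
  DF(b7)=∅
  DF(b8)=∅

φ for m: defs {b0,b2,b4}
  DF⁺ = {b1,b5,b6,b7}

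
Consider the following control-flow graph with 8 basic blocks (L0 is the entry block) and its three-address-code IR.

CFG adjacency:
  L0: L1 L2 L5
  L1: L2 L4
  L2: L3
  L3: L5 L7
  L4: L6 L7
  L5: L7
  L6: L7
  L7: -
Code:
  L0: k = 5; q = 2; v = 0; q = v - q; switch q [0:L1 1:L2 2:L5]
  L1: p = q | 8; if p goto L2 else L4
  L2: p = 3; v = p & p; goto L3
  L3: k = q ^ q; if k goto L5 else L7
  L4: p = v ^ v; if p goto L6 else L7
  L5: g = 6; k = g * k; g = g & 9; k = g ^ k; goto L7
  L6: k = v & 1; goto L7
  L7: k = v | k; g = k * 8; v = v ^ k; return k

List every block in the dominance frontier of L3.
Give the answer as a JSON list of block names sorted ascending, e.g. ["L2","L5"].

Answer: ["L5", "L7"]

Analysis:
idom tree: L1←L0 L2←L0 L3←L2 L4←L1 L5←L0 L6←L4 L7←L0
Join-block Dom:
  L2: preds {L0,L1}: {L0} ∩ {L0,L1} = {L0}; idom=L0
  L5: preds {L0,L3}: {L0} ∩ {L0,L2,L3} = {L0}; idom=L0
  L7: preds {L3,L4,L5,L6}: {L0,L2,L3} ∩ {L0,L1,L4} ∩ {L0,L5} ∩ {L0,L1,L4,L6} = {L0}; idom=L0

DF derivation:
  join L2 pred L0: · stop@L0
  join L2 pred L1: L1 stop@L0
  join L5 pred L0: · stop@L0
  join L5 pred L3: L3→L2 stop@L0
  join L7 pred L3: L3→L2 stop@L0
  join L7 pred L4: L4→L1 stop@L0
  join L7 pred L5: L5 stop@L0
  join L7 pred L6: L6→L4→L1 stop@L0
  L0: DF=∅
  L1: DF={L2,L7}
  L2: DF={L5,L7}
  L3: DF={L5,L7}
  L4: DF={L7}
  L5: DF={L7}
  L6: DF={L7}
  L7: DF=∅

DF(L3) = ["L5", "L7"]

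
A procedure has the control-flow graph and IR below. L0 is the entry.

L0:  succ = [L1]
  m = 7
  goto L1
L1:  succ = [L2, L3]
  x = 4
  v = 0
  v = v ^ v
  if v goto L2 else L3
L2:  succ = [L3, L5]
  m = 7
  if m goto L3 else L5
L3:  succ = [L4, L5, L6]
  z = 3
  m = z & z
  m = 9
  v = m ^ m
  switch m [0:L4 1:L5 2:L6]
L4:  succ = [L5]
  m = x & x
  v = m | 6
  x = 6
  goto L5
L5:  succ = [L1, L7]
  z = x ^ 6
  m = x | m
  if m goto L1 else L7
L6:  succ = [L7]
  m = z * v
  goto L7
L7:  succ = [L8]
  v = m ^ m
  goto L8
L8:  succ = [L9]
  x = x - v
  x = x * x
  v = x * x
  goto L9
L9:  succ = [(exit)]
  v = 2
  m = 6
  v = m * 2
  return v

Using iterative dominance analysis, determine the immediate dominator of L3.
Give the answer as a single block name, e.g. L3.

Answer: L1

Analysis:
idom tree: L1←L0 L2←L1 L3←L1 L4←L3 L5←L1 L6←L3 L7←L1 L8←L7 L9←L8
Dom∩ at merges:
  L1: preds {L0,L5}: {L0} ∩ {L0,L1,L5} = {L0}; idom=L0
  L3: preds {L1,L2}: {L0,L1} ∩ {L0,L1,L2} = {L0,L1}; idom=L1
  L5: preds {L2,L3,L4}: {L0,L1,L2} ∩ {L0,L1,L3} ∩ {L0,L1,L3,L4} = {L0,L1}; idom=L1
  L7: preds {L5,L6}: {L0,L1,L5} ∩ {L0,L1,L3,L6} = {L0,L1}; idom=L1

idom(L3) = L1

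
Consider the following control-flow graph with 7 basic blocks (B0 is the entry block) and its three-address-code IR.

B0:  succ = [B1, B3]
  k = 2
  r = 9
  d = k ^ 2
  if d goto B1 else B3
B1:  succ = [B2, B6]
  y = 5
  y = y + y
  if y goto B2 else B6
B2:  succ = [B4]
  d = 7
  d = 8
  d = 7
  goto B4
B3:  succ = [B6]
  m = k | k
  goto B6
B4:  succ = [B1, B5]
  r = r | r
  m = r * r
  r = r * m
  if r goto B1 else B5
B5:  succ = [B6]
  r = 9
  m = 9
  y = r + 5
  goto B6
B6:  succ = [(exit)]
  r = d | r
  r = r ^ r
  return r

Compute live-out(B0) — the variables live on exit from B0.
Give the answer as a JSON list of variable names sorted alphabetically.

Answer: ["d", "k", "r"]

Derivation:
Per-block:
  B0: {d,k,r} / ∅
  B1: {y} / ∅
  B2: {d} / ∅
  B3: {m} / {k}
  B4: {m,r} / {r}
  B5: {m,r,y} / ∅
  B6: {r} / {d,r}

Backward fixpoint:
  live B0: ∅→{d,k,r}
  live B1: {d,r}→{d,r}
  live B2: {r}→{d,r}
  live B3: {d,k,r}→{d,r}
  live B4: {d,r}→{d,r}
  live B5: {d}→{d,r}
  live B6: {d,r}→∅

live-out(B0) = ["d", "k", "r"]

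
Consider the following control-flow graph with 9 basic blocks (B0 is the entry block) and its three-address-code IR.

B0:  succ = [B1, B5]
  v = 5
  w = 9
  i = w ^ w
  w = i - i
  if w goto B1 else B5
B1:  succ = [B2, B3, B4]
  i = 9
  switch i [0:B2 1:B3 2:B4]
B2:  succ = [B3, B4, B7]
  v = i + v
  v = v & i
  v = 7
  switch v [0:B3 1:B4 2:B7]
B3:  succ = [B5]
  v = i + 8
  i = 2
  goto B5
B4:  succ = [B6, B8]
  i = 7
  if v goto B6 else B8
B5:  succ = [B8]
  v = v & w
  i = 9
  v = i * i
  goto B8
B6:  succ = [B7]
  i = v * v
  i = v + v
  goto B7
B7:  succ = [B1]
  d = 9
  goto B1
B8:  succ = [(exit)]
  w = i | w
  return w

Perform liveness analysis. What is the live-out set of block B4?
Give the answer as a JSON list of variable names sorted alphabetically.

Per-block:
  B0: {i,v,w} / ∅
  B1: {i} / ∅
  B2: {v} / {i,v}
  B3: {i,v} / {i}
  B4: {i} / {v}
  B5: {i,v} / {v,w}
  B6: {i} / {v}
  B7: {d} / ∅
  B8: {w} / {i,w}

Backward fixpoint:
  B0 li=∅ lo={v,w}
  B1 li={v,w} lo={i,v,w}
  B2 li={i,v,w} lo={i,v,w}
  B3 li={i,w} lo={v,w}
  B4 li={v,w} lo={i,v,w}
  B5 li={v,w} lo={i,w}
  B6 li={v,w} lo={v,w}
  B7 li={v,w} lo={v,w}
  B8 li={i,w} lo=∅

live-out(B4) = ["i", "v", "w"]

Answer: ["i", "v", "w"]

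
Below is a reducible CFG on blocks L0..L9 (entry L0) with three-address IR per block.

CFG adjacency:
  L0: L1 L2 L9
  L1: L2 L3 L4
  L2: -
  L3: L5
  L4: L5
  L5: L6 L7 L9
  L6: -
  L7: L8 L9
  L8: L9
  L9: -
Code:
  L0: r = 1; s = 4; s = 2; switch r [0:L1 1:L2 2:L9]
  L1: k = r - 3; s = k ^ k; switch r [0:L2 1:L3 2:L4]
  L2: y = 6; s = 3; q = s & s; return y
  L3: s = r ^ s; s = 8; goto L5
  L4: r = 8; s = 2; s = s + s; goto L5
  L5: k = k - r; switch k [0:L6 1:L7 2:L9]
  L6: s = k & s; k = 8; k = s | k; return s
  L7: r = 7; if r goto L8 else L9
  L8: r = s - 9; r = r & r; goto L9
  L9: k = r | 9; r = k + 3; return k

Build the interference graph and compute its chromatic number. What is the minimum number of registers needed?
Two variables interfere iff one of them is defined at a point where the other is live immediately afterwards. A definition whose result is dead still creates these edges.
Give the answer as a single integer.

Per-block:
  L0 def {r,s} use ∅
  L1 def {k,s} use {r}
  L2 def {q,s,y} use ∅
  L3 def {s} use {r,s}
  L4 def {r,s} use ∅
  L5 def {k} use {k,r}
  L6 def {k,s} use {k,s}
  L7 def {r} use ∅
  L8 def {r} use {s}
  L9 def {k,r} use {r}

Liveness:
  live L0: ∅→{r}
  live L1: {r}→{k,r,s}
  live L2: ∅→∅
  live L3: {k,r,s}→{k,r,s}
  live L4: {k}→{k,r,s}
  live L5: {k,r,s}→{k,r,s}
  live L6: {k,s}→∅
  live L7: {s}→{r,s}
  live L8: {s}→{r}
  live L9: {r}→∅

Interference:
  k↔{r,s}
  q↔{y}
  r↔{k,s}
  s↔{k,r,y}
  y↔{q,s}

Registers:
  lower bound: {k,r,s} mutually conflict ⇒ χ ≥ 3
  assign k→c1 q→c0 r→c2 s→c0 y→c1 — no edge inside a register ⇒ χ ≤ 3
  χ = 3

Answer: 3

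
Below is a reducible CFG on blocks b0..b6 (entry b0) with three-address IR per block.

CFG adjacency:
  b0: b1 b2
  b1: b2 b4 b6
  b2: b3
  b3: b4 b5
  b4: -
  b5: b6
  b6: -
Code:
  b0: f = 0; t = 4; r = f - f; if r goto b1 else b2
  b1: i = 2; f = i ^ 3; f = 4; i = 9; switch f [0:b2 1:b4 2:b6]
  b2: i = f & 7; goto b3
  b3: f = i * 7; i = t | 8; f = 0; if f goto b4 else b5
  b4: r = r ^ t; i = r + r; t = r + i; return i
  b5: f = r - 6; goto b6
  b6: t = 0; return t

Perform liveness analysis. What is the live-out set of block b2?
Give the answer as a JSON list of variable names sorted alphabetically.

Per-block:
  b0: {f,r,t} / ∅
  b1: {f,i} / ∅
  b2: {i} / {f}
  b3: {f,i} / {i,t}
  b4: {i,r,t} / {r,t}
  b5: {f} / {r}
  b6: {t} / ∅

Backward fixpoint:
  b0 li=∅ lo={f,r,t}
  b1 li={r,t} lo={f,r,t}
  b2 li={f,r,t} lo={i,r,t}
  b3 li={i,r,t} lo={r,t}
  b4 li={r,t} lo=∅
  b5 li={r} lo=∅
  b6 li=∅ lo=∅

live-out(b2) = ["i", "r", "t"]

Answer: ["i", "r", "t"]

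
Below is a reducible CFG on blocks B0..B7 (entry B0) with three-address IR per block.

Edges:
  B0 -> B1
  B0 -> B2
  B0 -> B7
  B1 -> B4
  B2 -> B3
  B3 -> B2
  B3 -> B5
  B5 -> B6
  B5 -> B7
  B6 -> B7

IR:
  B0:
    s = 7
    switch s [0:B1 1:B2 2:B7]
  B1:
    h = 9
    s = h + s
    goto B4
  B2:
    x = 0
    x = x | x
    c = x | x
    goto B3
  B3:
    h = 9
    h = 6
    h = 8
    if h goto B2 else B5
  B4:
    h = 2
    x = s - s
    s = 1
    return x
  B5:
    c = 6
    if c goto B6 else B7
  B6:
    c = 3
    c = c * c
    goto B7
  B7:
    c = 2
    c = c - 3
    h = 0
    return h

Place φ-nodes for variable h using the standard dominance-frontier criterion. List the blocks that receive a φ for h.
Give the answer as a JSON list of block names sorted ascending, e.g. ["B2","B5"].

Answer: ["B2", "B7"]

Working:
idom tree: B1←B0 B2←B0 B3←B2 B4←B1 B5←B3 B6←B5 B7←B0
Dom∩ at merges:
  B2: preds {B0,B3}: {B0} ∩ {B0,B2,B3} = {B0}; idom=B0
  B7: preds {B0,B5,B6}: {B0} ∩ {B0,B2,B3,B5} ∩ {B0,B2,B3,B5,B6} = {B0}; idom=B0

DF derivation:
  B2←B0: walk · to B0
  B2←B3: walk B3→B2 to B0
  B7←B0: walk · to B0
  B7←B5: walk B5→B3→B2 to B0
  B7←B6: walk B6→B5→B3→B2 to B0
  B0: DF=∅
  B1: DF=∅
  B2: DF={B2,B7}
  B3: DF={B2,B7}
  B4: DF=∅
  B5: DF={B7}
  B6: DF={B7}
  B7: DF=∅

φ for h: defs {B1,B3,B4,B7}
  DF⁺ = {B2,B7}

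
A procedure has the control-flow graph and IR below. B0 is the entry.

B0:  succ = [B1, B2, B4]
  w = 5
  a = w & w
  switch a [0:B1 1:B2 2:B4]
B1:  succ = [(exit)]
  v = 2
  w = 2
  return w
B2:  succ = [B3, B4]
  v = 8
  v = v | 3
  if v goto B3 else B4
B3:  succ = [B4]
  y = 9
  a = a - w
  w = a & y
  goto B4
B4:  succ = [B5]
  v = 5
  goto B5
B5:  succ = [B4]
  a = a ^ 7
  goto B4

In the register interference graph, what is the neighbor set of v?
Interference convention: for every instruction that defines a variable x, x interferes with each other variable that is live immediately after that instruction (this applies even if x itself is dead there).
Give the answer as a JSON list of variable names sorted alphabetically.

def/use:
  B0 def {a,w} use ∅
  B1 def {v,w} use ∅
  B2 def {v} use ∅
  B3 def {a,w,y} use {a,w}
  B4 def {v} use ∅
  B5 def {a} use {a}

Liveness:
  B0 li=∅ lo={a,w}
  B1 li=∅ lo=∅
  B2 li={a,w} lo={a,w}
  B3 li={a,w} lo={a}
  B4 li={a} lo={a}
  B5 li={a} lo={a}

Conflict graph:
  a↔{v,w,y}
  v↔{a,w}
  w↔{a,v,y}
  y↔{a,w}

N(v) = ["a", "w"]

Answer: ["a", "w"]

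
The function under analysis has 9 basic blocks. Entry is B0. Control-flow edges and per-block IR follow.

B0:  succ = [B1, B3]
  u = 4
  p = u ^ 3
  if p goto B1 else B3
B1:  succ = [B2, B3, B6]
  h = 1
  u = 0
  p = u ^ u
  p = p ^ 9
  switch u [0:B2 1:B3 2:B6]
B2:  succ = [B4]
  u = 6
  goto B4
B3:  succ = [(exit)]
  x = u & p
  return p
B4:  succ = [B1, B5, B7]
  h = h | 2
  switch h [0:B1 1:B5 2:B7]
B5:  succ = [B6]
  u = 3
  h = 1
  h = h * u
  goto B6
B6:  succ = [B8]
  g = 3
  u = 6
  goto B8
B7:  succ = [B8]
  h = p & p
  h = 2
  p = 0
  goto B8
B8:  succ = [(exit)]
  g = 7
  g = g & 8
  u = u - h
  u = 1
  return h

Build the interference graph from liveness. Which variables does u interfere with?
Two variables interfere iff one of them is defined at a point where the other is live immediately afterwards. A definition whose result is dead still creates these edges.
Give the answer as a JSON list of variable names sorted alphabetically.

Answer: ["g", "h", "p"]

Derivation:
def/use:
  B0: def={p,u} ue=∅
  B1: def={h,p,u} ue=∅
  B2: def={u} ue=∅
  B3: def={x} ue={p,u}
  B4: def={h} ue={h}
  B5: def={h,u} ue=∅
  B6: def={g,u} ue=∅
  B7: def={h,p} ue={p}
  B8: def={g,u} ue={h,u}

Backward fixpoint:
  B0: in=∅ out={p,u}
  B1: in=∅ out={h,p,u}
  B2: in={h,p} out={h,p,u}
  B3: in={p,u} out=∅
  B4: in={h,p,u} out={p,u}
  B5: in=∅ out={h}
  B6: in={h} out={h,u}
  B7: in={p,u} out={h,u}
  B8: in={h,u} out=∅

Interfere edges:
  g↔{h,u}
  h↔{g,p,u}
  p↔{h,u,x}
  u↔{g,h,p}
  x↔{p}

N(u) = ["g", "h", "p"]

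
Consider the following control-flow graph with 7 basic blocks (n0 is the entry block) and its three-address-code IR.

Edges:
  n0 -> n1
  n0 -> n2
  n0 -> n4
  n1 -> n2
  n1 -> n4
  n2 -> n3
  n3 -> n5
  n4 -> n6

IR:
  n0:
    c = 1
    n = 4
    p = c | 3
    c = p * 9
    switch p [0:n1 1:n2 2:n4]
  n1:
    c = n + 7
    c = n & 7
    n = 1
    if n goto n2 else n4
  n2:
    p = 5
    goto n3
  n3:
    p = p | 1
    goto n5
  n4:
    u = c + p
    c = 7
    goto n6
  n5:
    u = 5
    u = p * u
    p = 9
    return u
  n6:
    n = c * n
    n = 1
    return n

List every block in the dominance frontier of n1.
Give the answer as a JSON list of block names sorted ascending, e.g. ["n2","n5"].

Answer: ["n2", "n4"]

Derivation:
idom tree: n1←n0 n2←n0 n3←n2 n4←n0 n5←n3 n6←n4
Dom at joins:
  n2: preds {n0,n1}: {n0} ∩ {n0,n1} = {n0}; idom=n0
  n4: preds {n0,n1}: {n0} ∩ {n0,n1} = {n0}; idom=n0

Frontier:
  n2←n0: walk · to n0
  n2←n1: walk n1 to n0
  n4←n0: walk · to n0
  n4←n1: walk n1 to n0
  n0: DF=∅
  n1: DF={n2,n4}
  n2: DF=∅
  n3: DF=∅
  n4: DF=∅
  n5: DF=∅
  n6: DF=∅

DF(n1) = ["n2", "n4"]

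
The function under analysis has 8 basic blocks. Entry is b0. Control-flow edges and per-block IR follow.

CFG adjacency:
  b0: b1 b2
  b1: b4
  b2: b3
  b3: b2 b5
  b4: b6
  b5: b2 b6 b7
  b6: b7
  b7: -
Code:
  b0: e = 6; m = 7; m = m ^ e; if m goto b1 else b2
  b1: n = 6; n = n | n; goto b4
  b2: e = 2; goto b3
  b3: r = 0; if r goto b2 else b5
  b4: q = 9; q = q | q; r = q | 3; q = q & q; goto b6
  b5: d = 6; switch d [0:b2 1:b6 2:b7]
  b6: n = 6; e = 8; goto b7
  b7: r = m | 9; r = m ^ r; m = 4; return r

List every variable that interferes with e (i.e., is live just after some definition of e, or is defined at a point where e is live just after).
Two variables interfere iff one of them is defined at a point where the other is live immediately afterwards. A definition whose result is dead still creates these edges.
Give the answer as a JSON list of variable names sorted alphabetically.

Answer: ["m"]

Analysis:
def/use:
  b0: {e,m} / ∅
  b1: {n} / ∅
  b2: {e} / ∅
  b3: {r} / ∅
  b4: {q,r} / ∅
  b5: {d} / ∅
  b6: {e,n} / ∅
  b7: {m,r} / {m}

Liveness:
  live b0: ∅→{m}
  live b1: {m}→{m}
  live b2: {m}→{m}
  live b3: {m}→{m}
  live b4: {m}→{m}
  live b5: {m}→{m}
  live b6: {m}→{m}
  live b7: {m}→∅

Conflict graph:
  d — {m}
  e — {m}
  m — {d,e,n,q,r}
  n — {m}
  q — {m,r}
  r — {m,q}

N(e) = ["m"]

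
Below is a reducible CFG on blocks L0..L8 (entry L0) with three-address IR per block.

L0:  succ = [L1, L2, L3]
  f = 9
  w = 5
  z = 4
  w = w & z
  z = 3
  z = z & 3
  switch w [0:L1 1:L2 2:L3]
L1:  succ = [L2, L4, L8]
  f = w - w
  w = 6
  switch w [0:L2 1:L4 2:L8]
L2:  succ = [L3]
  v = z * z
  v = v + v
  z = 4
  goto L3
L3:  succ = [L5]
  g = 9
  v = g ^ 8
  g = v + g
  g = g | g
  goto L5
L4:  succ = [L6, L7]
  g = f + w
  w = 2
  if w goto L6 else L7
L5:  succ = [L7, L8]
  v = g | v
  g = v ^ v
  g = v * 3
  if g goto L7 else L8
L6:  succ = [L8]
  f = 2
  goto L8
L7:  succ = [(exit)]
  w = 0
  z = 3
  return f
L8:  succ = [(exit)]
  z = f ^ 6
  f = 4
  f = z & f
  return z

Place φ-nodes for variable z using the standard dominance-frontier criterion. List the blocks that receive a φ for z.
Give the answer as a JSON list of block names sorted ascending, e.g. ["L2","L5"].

idom tree: L1←L0 L2←L0 L3←L0 L4←L1 L5←L3 L6←L4 L7←L0 L8←L0
Dom∩ at merges:
  L2: preds {L0,L1}: {L0} ∩ {L0,L1} = {L0}; idom=L0
  L3: preds {L0,L2}: {L0} ∩ {L0,L2} = {L0}; idom=L0
  L7: preds {L4,L5}: {L0,L1,L4} ∩ {L0,L3,L5} = {L0}; idom=L0
  L8: preds {L1,L5,L6}: {L0,L1} ∩ {L0,L3,L5} ∩ {L0,L1,L4,L6} = {L0}; idom=L0

DF walk-up:
  join L2 pred L0: · stop@L0
  join L2 pred L1: L1 stop@L0
  join L3 pred L0: · stop@L0
  join L3 pred L2: L2 stop@L0
  join L7 pred L4: L4→L1 stop@L0
  join L7 pred L5: L5→L3 stop@L0
  join L8 pred L1: L1 stop@L0
  join L8 pred L5: L5→L3 stop@L0
  join L8 pred L6: L6→L4→L1 stop@L0
  L0: DF=∅
  L1: DF={L2,L7,L8}
  L2: DF={L3}
  L3: DF={L7,L8}
  L4: DF={L7,L8}
  L5: DF={L7,L8}
  L6: DF={L8}
  L7: DF=∅
  L8: DF=∅

φ for z: defs {L0,L2,L7,L8}
  DF⁺ = {L3,L7,L8}

Answer: ["L3", "L7", "L8"]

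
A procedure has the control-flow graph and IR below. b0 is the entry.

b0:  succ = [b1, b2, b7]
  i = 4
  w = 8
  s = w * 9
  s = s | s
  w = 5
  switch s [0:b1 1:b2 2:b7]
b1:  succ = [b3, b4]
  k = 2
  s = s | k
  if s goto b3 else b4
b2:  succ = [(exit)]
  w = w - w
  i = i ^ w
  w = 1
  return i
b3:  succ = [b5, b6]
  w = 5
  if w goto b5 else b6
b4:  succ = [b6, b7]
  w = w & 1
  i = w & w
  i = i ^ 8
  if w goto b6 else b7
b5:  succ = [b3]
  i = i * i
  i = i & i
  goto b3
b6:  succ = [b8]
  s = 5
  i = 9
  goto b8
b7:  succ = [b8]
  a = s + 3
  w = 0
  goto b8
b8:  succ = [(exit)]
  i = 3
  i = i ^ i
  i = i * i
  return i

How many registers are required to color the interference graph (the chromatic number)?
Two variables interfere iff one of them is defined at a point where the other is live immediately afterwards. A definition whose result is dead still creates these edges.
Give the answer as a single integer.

Answer: 4

Derivation:
Per-block:
  b0: def={i,s,w} ue=∅
  b1: def={k,s} ue={s}
  b2: def={i,w} ue={i,w}
  b3: def={w} ue=∅
  b4: def={i,w} ue={w}
  b5: def={i} ue={i}
  b6: def={i,s} ue=∅
  b7: def={a,w} ue={s}
  b8: def={i} ue=∅

Backward fixpoint:
  live b0: ∅→{i,s,w}
  live b1: {i,s,w}→{i,s,w}
  live b2: {i,w}→∅
  live b3: {i}→{i}
  live b4: {s,w}→{s}
  live b5: {i}→{i}
  live b6: ∅→∅
  live b7: {s}→∅
  live b8: ∅→∅

Interfere edges:
  a↔∅
  i↔{k,s,w}
  k↔{i,s,w}
  s↔{i,k,w}
  w↔{i,k,s}

Chromatic number:
  clique {i,k,s,w} ⇒ need ≥ 4
  assign a→c0 i→c0 k→c1 s→c2 w→c3 — no edge inside a register ⇒ χ ≤ 4
  χ = 4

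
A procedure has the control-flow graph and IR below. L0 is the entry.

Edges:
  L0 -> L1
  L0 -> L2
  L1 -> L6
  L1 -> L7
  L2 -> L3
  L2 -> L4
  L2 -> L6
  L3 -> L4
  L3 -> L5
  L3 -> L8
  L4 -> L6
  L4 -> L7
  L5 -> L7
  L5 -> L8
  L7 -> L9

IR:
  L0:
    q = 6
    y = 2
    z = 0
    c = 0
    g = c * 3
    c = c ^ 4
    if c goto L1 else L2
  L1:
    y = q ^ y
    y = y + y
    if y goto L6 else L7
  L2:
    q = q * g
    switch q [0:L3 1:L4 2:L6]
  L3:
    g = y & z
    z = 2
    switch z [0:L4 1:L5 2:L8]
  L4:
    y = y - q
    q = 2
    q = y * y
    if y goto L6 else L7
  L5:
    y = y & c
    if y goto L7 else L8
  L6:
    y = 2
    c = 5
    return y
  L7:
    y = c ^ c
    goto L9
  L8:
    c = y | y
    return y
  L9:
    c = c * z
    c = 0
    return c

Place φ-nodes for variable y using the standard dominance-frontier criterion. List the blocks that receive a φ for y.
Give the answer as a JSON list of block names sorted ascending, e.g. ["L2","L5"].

idom tree: L1←L0 L2←L0 L3←L2 L4←L2 L5←L3 L6←L0 L7←L0 L8←L3 L9←L7
Dom at joins:
  L4: preds {L2,L3}: {L0,L2} ∩ {L0,L2,L3} = {L0,L2}; idom=L2
  L6: preds {L1,L2,L4}: {L0,L1} ∩ {L0,L2} ∩ {L0,L2,L4} = {L0}; idom=L0
  L7: preds {L1,L4,L5}: {L0,L1} ∩ {L0,L2,L4} ∩ {L0,L2,L3,L5} = {L0}; idom=L0
  L8: preds {L3,L5}: {L0,L2,L3} ∩ {L0,L2,L3,L5} = {L0,L2,L3}; idom=L3

DF derivation:
  L4←L2: walk · to L2
  L4←L3: walk L3 to L2
  L6←L1: walk L1 to L0
  L6←L2: walk L2 to L0
  L6←L4: walk L4→L2 to L0
  L7←L1: walk L1 to L0
  L7←L4: walk L4→L2 to L0
  L7←L5: walk L5→L3→L2 to L0
  L8←L3: walk · to L3
  L8←L5: walk L5 to L3
  L0: DF=∅
  L1: DF={L6,L7}
  L2: DF={L6,L7}
  L3: DF={L4,L7}
  L4: DF={L6,L7}
  L5: DF={L7,L8}
  L6: DF=∅
  L7: DF=∅
  L8: DF=∅
  L9: DF=∅

φ for y: defs {L0,L1,L4,L5,L6,L7}
  DF⁺ = {L6,L7,L8}

Answer: ["L6", "L7", "L8"]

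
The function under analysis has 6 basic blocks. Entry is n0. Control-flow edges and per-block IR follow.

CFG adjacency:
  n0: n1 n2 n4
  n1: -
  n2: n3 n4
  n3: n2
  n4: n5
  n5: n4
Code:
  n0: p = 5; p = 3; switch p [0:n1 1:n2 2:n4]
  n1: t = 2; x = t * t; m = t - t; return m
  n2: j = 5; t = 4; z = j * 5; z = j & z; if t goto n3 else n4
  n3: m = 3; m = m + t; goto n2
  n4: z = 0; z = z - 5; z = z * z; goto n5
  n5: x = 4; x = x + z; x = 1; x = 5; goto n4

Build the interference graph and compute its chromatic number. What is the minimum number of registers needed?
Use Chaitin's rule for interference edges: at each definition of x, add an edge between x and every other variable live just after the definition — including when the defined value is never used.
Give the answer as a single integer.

Answer: 3

Derivation:
Block summaries:
  n0: def={p} ue=∅
  n1: def={m,t,x} ue=∅
  n2: def={j,t,z} ue=∅
  n3: def={m} ue={t}
  n4: def={z} ue=∅
  n5: def={x} ue={z}

Liveness:
  n0 li=∅ lo=∅
  n1 li=∅ lo=∅
  n2 li=∅ lo={t}
  n3 li={t} lo=∅
  n4 li=∅ lo={z}
  n5 li={z} lo=∅

Conflict graph:
  j — {t,z}
  m — {t}
  p — ∅
  t — {j,m,x,z}
  x — {t,z}
  z — {j,t,x}

Registers:
  clique {j,t,z} ⇒ need ≥ 3
  3-colouring: c0={p,t}  c1={m,z}  c2={j,x}
  χ = 3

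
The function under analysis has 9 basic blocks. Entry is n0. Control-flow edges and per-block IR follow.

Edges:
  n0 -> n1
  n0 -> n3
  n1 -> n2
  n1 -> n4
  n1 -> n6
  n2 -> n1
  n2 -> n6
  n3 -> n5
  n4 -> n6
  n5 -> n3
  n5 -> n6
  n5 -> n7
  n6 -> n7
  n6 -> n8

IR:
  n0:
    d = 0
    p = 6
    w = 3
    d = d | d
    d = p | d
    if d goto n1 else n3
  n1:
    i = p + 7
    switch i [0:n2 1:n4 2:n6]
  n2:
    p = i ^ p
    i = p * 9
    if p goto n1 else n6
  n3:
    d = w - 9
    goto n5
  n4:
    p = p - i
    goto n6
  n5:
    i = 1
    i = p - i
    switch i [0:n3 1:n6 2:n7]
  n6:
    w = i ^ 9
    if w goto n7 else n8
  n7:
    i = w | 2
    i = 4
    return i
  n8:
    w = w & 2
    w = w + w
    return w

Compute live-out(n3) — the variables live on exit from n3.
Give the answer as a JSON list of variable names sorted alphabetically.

Answer: ["p", "w"]

Working:
def/use:
  n0: def={d,p,w} ue=∅
  n1: def={i} ue={p}
  n2: def={i,p} ue={i,p}
  n3: def={d} ue={w}
  n4: def={p} ue={i,p}
  n5: def={i} ue={p}
  n6: def={w} ue={i}
  n7: def={i} ue={w}
  n8: def={w} ue={w}

Live sets:
  live n0: ∅→{p,w}
  live n1: {p}→{i,p}
  live n2: {i,p}→{i,p}
  live n3: {p,w}→{p,w}
  live n4: {i,p}→{i}
  live n5: {p,w}→{i,p,w}
  live n6: {i}→{w}
  live n7: {w}→∅
  live n8: {w}→∅

live-out(n3) = ["p", "w"]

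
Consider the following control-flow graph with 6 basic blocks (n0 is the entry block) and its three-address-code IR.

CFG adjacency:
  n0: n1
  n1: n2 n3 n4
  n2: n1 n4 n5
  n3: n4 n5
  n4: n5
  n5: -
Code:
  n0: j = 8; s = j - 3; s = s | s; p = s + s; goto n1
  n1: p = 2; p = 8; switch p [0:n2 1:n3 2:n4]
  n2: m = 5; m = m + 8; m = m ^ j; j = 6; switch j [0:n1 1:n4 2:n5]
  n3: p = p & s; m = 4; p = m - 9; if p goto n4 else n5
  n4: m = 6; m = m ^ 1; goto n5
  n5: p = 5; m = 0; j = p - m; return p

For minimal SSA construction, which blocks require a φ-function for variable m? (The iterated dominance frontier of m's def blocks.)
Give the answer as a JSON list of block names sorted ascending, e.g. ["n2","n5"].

idom tree: n1←n0 n2←n1 n3←n1 n4←n1 n5←n1
Dom∩ at merges:
  n1: preds {n0,n2}: {n0} ∩ {n0,n1,n2} = {n0}; idom=n0
  n4: preds {n1,n2,n3}: {n0,n1} ∩ {n0,n1,n2} ∩ {n0,n1,n3} = {n0,n1}; idom=n1
  n5: preds {n2,n3,n4}: {n0,n1,n2} ∩ {n0,n1,n3} ∩ {n0,n1,n4} = {n0,n1}; idom=n1

Frontier:
  join n1 pred n0: · stop@n0
  join n1 pred n2: n2→n1 stop@n0
  join n4 pred n1: · stop@n1
  join n4 pred n2: n2 stop@n1
  join n4 pred n3: n3 stop@n1
  join n5 pred n2: n2 stop@n1
  join n5 pred n3: n3 stop@n1
  join n5 pred n4: n4 stop@n1
  n0: DF=∅
  n1: DF={n1}
  n2: DF={n1,n4,n5}
  n3: DF={n4,n5}
  n4: DF={n5}
  n5: DF=∅

φ for m: defs {n2,n3,n4,n5}
  DF⁺ = {n1,n4,n5}

Answer: ["n1", "n4", "n5"]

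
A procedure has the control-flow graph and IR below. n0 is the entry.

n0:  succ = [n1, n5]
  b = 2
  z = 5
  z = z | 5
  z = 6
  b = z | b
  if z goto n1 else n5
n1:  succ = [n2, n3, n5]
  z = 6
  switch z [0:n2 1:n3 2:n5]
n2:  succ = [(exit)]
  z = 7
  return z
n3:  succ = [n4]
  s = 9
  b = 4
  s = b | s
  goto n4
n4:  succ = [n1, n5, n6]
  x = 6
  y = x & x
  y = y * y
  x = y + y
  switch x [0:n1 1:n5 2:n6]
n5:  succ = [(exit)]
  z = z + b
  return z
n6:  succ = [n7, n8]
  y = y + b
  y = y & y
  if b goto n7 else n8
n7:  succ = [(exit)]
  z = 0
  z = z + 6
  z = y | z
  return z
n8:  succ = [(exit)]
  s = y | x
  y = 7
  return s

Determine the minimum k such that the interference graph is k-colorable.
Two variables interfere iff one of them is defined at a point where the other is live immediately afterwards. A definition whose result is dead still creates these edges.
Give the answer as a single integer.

Per-block:
  n0: def={b,z} ue=∅
  n1: def={z} ue=∅
  n2: def={z} ue=∅
  n3: def={b,s} ue=∅
  n4: def={x,y} ue=∅
  n5: def={z} ue={b,z}
  n6: def={y} ue={b,y}
  n7: def={z} ue={y}
  n8: def={s,y} ue={x,y}

Liveness:
  n0: in=∅ out={b,z}
  n1: in={b} out={b,z}
  n2: in=∅ out=∅
  n3: in={z} out={b,z}
  n4: in={b,z} out={b,x,y,z}
  n5: in={b,z} out=∅
  n6: in={b,x,y} out={x,y}
  n7: in={y} out=∅
  n8: in={x,y} out=∅

Interfere edges:
  b — {s,x,y,z}
  s — {b,y,z}
  x — {b,y,z}
  y — {b,s,x,z}
  z — {b,s,x,y}

Colouring:
  {b,s,y,z} pairwise interfere (4-clique) ⇒ χ ≥ 4
  assign b→R0 s→R3 x→R3 y→R1 z→R2 — no edge inside a register ⇒ χ ≤ 4
  χ = 4

Answer: 4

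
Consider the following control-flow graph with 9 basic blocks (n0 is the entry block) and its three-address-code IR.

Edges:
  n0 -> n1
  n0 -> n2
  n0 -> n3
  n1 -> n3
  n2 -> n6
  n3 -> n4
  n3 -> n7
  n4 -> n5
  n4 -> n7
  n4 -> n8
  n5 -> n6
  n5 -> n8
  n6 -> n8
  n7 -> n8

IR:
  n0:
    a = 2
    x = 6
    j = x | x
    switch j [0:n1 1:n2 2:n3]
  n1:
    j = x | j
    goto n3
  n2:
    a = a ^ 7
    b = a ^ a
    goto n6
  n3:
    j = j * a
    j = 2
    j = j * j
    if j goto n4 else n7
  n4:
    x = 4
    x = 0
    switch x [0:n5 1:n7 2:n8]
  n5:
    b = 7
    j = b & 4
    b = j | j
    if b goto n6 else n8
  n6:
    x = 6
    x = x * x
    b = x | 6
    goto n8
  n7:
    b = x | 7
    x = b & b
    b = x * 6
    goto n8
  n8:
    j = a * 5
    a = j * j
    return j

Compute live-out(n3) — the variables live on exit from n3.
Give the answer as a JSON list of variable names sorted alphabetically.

Answer: ["a", "x"]

Derivation:
Block summaries:
  n0: {a,j,x} / ∅
  n1: {j} / {j,x}
  n2: {a,b} / {a}
  n3: {j} / {a,j}
  n4: {x} / ∅
  n5: {b,j} / ∅
  n6: {b,x} / ∅
  n7: {b,x} / {x}
  n8: {a,j} / {a}

Live sets:
  n0 li=∅ lo={a,j,x}
  n1 li={a,j,x} lo={a,j,x}
  n2 li={a} lo={a}
  n3 li={a,j,x} lo={a,x}
  n4 li={a} lo={a,x}
  n5 li={a} lo={a}
  n6 li={a} lo={a}
  n7 li={a,x} lo={a}
  n8 li={a} lo=∅

live-out(n3) = ["a", "x"]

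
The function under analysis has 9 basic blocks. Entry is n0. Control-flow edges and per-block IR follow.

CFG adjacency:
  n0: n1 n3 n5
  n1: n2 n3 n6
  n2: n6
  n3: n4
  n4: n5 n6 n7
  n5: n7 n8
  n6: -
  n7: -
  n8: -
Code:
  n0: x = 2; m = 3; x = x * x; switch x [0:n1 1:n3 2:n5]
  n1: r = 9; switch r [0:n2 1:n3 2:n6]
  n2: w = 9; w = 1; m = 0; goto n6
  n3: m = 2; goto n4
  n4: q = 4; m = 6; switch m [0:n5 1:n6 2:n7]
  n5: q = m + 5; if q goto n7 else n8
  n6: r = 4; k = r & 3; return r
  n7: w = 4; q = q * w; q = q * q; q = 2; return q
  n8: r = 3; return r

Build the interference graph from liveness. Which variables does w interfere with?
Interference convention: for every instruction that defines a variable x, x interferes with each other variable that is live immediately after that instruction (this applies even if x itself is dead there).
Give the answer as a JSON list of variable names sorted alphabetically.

Per-block:
  n0: {m,x} / ∅
  n1: {r} / ∅
  n2: {m,w} / ∅
  n3: {m} / ∅
  n4: {m,q} / ∅
  n5: {q} / {m}
  n6: {k,r} / ∅
  n7: {q,w} / {q}
  n8: {r} / ∅

Liveness:
  n0: in=∅ out={m}
  n1: in=∅ out=∅
  n2: in=∅ out=∅
  n3: in=∅ out=∅
  n4: in=∅ out={m,q}
  n5: in={m} out={q}
  n6: in=∅ out=∅
  n7: in={q} out=∅
  n8: in=∅ out=∅

Interference:
  k↔{r}
  m↔{q,x}
  q↔{m,w}
  r↔{k}
  w↔{q}
  x↔{m}

N(w) = ["q"]

Answer: ["q"]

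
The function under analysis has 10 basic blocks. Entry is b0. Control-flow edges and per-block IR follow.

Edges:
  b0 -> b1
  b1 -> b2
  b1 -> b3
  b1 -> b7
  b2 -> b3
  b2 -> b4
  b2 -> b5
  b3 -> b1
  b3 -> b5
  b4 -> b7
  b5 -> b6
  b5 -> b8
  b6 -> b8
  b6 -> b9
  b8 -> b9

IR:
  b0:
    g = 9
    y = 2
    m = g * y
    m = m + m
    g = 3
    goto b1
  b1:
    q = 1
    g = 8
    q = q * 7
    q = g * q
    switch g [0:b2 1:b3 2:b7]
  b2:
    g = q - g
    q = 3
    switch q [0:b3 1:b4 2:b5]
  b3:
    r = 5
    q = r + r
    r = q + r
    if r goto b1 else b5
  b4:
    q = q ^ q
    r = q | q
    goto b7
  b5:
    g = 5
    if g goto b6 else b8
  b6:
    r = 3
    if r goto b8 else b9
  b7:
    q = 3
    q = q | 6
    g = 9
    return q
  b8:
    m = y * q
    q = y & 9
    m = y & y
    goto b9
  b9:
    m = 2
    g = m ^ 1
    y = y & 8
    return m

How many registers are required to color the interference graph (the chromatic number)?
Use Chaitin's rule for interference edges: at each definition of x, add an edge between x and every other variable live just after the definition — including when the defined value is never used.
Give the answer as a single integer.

Answer: 3

Derivation:
Block summaries:
  b0: def={g,m,y} ue=∅
  b1: def={g,q} ue=∅
  b2: def={g,q} ue={g,q}
  b3: def={q,r} ue=∅
  b4: def={q,r} ue={q}
  b5: def={g} ue=∅
  b6: def={r} ue=∅
  b7: def={g,q} ue=∅
  b8: def={m,q} ue={q,y}
  b9: def={g,m,y} ue={y}

Live sets:
  live b0: ∅→{y}
  live b1: {y}→{g,q,y}
  live b2: {g,q,y}→{q,y}
  live b3: {y}→{q,y}
  live b4: {q}→∅
  live b5: {q,y}→{q,y}
  live b6: {q,y}→{q,y}
  live b7: ∅→∅
  live b8: {q,y}→{y}
  live b9: {y}→∅

Interfere edges:
  g — {m,q,y}
  m — {g,y}
  q — {g,r,y}
  r — {q,y}
  y — {g,m,q,r}

Registers:
  lower bound: {g,m,y} mutually conflict ⇒ χ ≥ 3
  3-colouring: c0={y}  c1={g,r}  c2={m,q}
  χ = 3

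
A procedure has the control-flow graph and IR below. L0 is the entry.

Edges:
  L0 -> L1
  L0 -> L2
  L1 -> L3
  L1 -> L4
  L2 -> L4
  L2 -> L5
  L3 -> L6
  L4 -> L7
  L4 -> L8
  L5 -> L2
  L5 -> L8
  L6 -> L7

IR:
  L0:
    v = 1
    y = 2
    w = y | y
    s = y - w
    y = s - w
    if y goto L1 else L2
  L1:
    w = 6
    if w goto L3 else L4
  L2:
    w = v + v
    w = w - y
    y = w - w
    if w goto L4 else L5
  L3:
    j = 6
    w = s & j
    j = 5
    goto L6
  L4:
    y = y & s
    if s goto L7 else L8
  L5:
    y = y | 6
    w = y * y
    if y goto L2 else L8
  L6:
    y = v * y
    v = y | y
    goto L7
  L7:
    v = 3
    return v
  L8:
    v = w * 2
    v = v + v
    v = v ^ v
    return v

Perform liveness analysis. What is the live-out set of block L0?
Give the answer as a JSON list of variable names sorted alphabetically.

Answer: ["s", "v", "y"]

Working:
Block summaries:
  L0: {s,v,w,y} / ∅
  L1: {w} / ∅
  L2: {w,y} / {v,y}
  L3: {j,w} / {s}
  L4: {y} / {s,y}
  L5: {w,y} / {y}
  L6: {v,y} / {v,y}
  L7: {v} / ∅
  L8: {v} / {w}

Live sets:
  live L0: ∅→{s,v,y}
  live L1: {s,v,y}→{s,v,w,y}
  live L2: {s,v,y}→{s,v,w,y}
  live L3: {s,v,y}→{v,y}
  live L4: {s,w,y}→{w}
  live L5: {s,v,y}→{s,v,w,y}
  live L6: {v,y}→∅
  live L7: ∅→∅
  live L8: {w}→∅

live-out(L0) = ["s", "v", "y"]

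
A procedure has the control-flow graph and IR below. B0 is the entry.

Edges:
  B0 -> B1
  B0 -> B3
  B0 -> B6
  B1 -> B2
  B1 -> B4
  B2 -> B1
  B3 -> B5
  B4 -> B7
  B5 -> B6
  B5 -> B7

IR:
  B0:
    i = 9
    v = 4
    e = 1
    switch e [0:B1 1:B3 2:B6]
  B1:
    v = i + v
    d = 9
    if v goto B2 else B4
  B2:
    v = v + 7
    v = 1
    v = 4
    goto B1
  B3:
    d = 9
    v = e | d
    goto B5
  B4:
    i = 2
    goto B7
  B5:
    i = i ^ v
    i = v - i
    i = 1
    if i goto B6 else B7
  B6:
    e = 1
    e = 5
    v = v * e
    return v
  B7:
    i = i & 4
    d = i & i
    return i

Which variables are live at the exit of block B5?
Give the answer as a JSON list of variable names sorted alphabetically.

Block summaries:
  B0: {e,i,v} / ∅
  B1: {d,v} / {i,v}
  B2: {v} / {v}
  B3: {d,v} / {e}
  B4: {i} / ∅
  B5: {i} / {i,v}
  B6: {e,v} / {v}
  B7: {d,i} / {i}

Backward fixpoint:
  B0 li=∅ lo={e,i,v}
  B1 li={i,v} lo={i,v}
  B2 li={i,v} lo={i,v}
  B3 li={e,i} lo={i,v}
  B4 li=∅ lo={i}
  B5 li={i,v} lo={i,v}
  B6 li={v} lo=∅
  B7 li={i} lo=∅

live-out(B5) = ["i", "v"]

Answer: ["i", "v"]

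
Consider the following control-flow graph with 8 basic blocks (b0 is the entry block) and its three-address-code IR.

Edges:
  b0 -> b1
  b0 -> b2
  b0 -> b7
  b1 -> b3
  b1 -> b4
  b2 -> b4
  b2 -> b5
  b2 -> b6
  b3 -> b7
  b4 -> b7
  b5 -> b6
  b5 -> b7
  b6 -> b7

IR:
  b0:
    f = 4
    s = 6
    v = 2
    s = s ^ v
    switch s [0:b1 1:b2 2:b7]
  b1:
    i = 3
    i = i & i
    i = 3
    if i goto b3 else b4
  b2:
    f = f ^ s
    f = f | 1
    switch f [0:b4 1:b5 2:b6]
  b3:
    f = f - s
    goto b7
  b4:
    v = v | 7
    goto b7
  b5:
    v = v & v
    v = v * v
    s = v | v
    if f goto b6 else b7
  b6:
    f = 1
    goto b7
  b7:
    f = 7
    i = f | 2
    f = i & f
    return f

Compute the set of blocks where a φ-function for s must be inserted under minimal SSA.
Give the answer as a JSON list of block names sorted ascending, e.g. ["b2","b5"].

idom tree: b1←b0 b2←b0 b3←b1 b4←b0 b5←b2 b6←b2 b7←b0
Dom∩ at merges:
  b4: preds {b1,b2}: {b0,b1} ∩ {b0,b2} = {b0}; idom=b0
  b6: preds {b2,b5}: {b0,b2} ∩ {b0,b2,b5} = {b0,b2}; idom=b2
  b7: preds {b0,b3,b4,b5,b6}: {b0} ∩ {b0,b1,b3} ∩ {b0,b4} ∩ {b0,b2,b5} ∩ {b0,b2,b6} = {b0}; idom=b0

Frontier:
  b4←b1: walk b1 to b0
  b4←b2: walk b2 to b0
  b6←b2: walk · to b2
  b6←b5: walk b5 to b2
  b7←b0: walk · to b0
  b7←b3: walk b3→b1 to b0
  b7←b4: walk b4 to b0
  b7←b5: walk b5→b2 to b0
  b7←b6: walk b6→b2 to b0
  DF(b0)=∅
  DF(b1)={b4,b7}
  DF(b2)={b4,b7}
  DF(b3)={b7}
  DF(b4)={b7}
  DF(b5)={b6,b7}
  DF(b6)={b7}
  DF(b7)=∅

φ for s: defs {b0,b5}
  DF⁺ = {b6,b7}

Answer: ["b6", "b7"]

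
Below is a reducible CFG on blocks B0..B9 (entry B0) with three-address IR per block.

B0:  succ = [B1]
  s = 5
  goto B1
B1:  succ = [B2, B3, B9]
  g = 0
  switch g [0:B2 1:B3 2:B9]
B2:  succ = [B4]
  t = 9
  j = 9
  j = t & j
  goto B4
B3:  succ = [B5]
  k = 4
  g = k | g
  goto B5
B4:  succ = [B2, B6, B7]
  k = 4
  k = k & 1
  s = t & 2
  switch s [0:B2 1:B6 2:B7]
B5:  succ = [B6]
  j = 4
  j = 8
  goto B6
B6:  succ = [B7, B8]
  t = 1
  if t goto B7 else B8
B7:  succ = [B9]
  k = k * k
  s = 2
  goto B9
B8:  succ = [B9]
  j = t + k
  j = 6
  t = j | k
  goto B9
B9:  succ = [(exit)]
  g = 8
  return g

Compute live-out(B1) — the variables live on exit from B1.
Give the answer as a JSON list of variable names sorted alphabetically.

Answer: ["g"]

Derivation:
Per-block:
  B0: def={s} ue=∅
  B1: def={g} ue=∅
  B2: def={j,t} ue=∅
  B3: def={g,k} ue={g}
  B4: def={k,s} ue={t}
  B5: def={j} ue=∅
  B6: def={t} ue=∅
  B7: def={k,s} ue={k}
  B8: def={j,t} ue={k,t}
  B9: def={g} ue=∅

Liveness:
  B0 li=∅ lo=∅
  B1 li=∅ lo={g}
  B2 li=∅ lo={t}
  B3 li={g} lo={k}
  B4 li={t} lo={k}
  B5 li={k} lo={k}
  B6 li={k} lo={k,t}
  B7 li={k} lo=∅
  B8 li={k,t} lo=∅
  B9 li=∅ lo=∅

live-out(B1) = ["g"]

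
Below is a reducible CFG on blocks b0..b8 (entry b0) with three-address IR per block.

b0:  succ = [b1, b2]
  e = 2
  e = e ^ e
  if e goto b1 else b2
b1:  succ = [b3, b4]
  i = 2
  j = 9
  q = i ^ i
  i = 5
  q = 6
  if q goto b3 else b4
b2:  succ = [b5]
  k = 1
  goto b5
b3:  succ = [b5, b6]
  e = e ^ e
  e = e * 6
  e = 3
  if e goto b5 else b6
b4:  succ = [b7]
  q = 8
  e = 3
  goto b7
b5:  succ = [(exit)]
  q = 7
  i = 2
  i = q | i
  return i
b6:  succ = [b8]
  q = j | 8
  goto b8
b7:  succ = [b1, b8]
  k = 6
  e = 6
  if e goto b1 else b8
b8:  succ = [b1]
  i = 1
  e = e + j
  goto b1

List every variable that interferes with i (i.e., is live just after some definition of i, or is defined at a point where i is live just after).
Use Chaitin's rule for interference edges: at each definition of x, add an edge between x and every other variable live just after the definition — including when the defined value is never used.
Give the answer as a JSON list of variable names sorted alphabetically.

def/use:
  b0 def {e} use ∅
  b1 def {i,j,q} use ∅
  b2 def {k} use ∅
  b3 def {e} use {e}
  b4 def {e,q} use ∅
  b5 def {i,q} use ∅
  b6 def {q} use {j}
  b7 def {e,k} use ∅
  b8 def {e,i} use {e,j}

Backward fixpoint:
  b0 li=∅ lo={e}
  b1 li={e} lo={e,j}
  b2 li=∅ lo=∅
  b3 li={e,j} lo={e,j}
  b4 li={j} lo={j}
  b5 li=∅ lo=∅
  b6 li={e,j} lo={e,j}
  b7 li={j} lo={e,j}
  b8 li={e,j} lo={e}

Conflict graph:
  e↔{i,j,q}
  i↔{e,j,q}
  j↔{e,i,k,q}
  k↔{j}
  q↔{e,i,j}

N(i) = ["e", "j", "q"]

Answer: ["e", "j", "q"]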